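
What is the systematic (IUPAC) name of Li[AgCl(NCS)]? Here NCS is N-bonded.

The 1 lithium counter-ion carries a total charge of +1, so each complex ion is 1−.
Ligand charges: 1×chloro (-1 each), 1×isothiocyanato (-1 each); total -2. So Ag + (-2) = 1−, giving Ag = +1.
The complex ion is anionic, so silver takes the -ate form argentate(I).

lithium chloroisothiocyanatoargentate(I)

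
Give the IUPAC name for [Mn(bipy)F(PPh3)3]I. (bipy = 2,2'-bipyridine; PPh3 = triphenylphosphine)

(2,2'-bipyridine)fluorotris(triphenylphosphine)manganese(II) iodide

The 1 iodide counter-ion carries a total charge of -1, so each complex ion is 1+.
Ligand charges: 1×2,2'-bipyridine (neutral), 1×fluoro (-1 each), 3×triphenylphosphine (neutral); total -1. So Mn + (-1) = 1+, giving Mn = +2.
Ligands are named alphabetically: bipyridine before fluoro before triphenylphosphine.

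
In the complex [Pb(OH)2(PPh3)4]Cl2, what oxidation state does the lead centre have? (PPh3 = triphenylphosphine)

+4

2 chloride outside the brackets (-1 each) → the complex ion is 2+.
Ligand charges: 4×PPh3 neutral; 2×OH = -2; sum -2.
Pb + (-2) = 2+ ⇒ Pb is +4.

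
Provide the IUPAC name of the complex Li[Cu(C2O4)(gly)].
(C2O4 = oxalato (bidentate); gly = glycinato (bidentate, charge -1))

The 1 lithium counter-ion carries a total charge of +1, so each complex ion is 1−.
Ligand charges: 1×oxalato (-2 each), 1×glycinato (-1 each); total -3. So Cu + (-3) = 1−, giving Cu = +2.
Ligands are named alphabetically: glycinato before oxalato.
The complex ion is anionic, so copper takes the -ate form cuprate(II).

lithium (glycinato)oxalatocuprate(II)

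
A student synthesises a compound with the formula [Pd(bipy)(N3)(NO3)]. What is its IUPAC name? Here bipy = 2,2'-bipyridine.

There is no counter-ion, so the complex is neutral overall.
Ligand charges: 1×nitrato (-1 each), 1×2,2'-bipyridine (neutral), 1×azido (-1 each); total -2. So Pd + (-2) = 0, giving Pd = +2.
Ligands are named alphabetically: azido before bipyridine before nitrato.

azido(2,2'-bipyridine)nitratopalladium(II)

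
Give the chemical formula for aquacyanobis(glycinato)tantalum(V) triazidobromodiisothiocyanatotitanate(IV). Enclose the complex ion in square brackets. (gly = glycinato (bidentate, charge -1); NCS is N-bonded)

Cation [Ta…]: ligand charges -3, Ta(V) ⇒ ion charge 2+.
Anion [Ti…]: ligand charges -6, Ti(IV) ⇒ ion charge 2−.
One 2+ cation balances one 2− anion.

[Ta(CN)(gly)2(H2O)][TiBr(N3)3(NCS)2]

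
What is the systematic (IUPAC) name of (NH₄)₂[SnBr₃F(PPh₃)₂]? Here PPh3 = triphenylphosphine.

ammonium tribromofluorobis(triphenylphosphine)stannate(II)

The 2 ammonium counter-ions carry a total charge of +2, so each complex ion is 2−.
Ligand charges: 1×fluoro (-1 each), 3×bromo (-1 each), 2×triphenylphosphine (neutral); total -4. So Sn + (-4) = 2−, giving Sn = +2.
Ligands are named alphabetically: bromo before fluoro before triphenylphosphine.
The complex ion is anionic, so tin takes the -ate form stannate(II).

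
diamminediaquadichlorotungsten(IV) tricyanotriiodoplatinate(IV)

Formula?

Cation [W…]: ligand charges -2, W(IV) ⇒ ion charge 2+.
Anion [Pt…]: ligand charges -6, Pt(IV) ⇒ ion charge 2−.
One 2+ cation balances one 2− anion.

[WCl2(H2O)2(NH3)2][Pt(CN)3I3]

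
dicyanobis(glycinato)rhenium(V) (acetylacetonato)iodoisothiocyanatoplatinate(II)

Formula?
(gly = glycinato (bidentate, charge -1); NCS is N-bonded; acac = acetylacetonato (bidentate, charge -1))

Cation [Re…]: ligand charges -4, Re(V) ⇒ ion charge 1+.
Anion [Pt…]: ligand charges -3, Pt(II) ⇒ ion charge 1−.
One 1+ cation balances one 1− anion.

[Re(CN)2(gly)2][Pt(acac)I(NCS)]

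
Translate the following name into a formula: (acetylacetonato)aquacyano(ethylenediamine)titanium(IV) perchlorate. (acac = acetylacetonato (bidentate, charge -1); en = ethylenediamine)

[Ti(acac)(CN)(en)(H2O)](ClO4)2

Ligands: 1 acetylacetonato (acac, -1), 1 cyano (CN, -1), 1 aqua (H2O, neutral), 1 ethylenediamine (en, neutral). Ligand charge sum = -2.
Charge balance with perchlorate (-1) requires 1 complex ion per 2 perchlorate.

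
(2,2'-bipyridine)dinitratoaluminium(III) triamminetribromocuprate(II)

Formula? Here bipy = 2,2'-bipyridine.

Cation [Al…]: ligand charges -2, Al(III) ⇒ ion charge 1+.
Anion [Cu…]: ligand charges -3, Cu(II) ⇒ ion charge 1−.

[Al(bipy)(NO3)2][CuBr3(NH3)3]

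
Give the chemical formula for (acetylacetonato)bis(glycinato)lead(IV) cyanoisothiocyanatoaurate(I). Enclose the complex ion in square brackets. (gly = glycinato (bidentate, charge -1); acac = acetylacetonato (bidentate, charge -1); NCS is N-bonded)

Cation [Pb…]: ligand charges -3, Pb(IV) ⇒ ion charge 1+.
Anion [Au…]: ligand charges -2, Au(I) ⇒ ion charge 1−.

[Pb(acac)(gly)2][Au(CN)(NCS)]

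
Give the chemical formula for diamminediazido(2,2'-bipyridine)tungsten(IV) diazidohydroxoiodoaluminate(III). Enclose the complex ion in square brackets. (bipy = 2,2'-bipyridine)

[W(bipy)(N3)2(NH3)2][AlI(N3)2(OH)]2

Cation [W…]: ligand charges -2, W(IV) ⇒ ion charge 2+.
Anion [Al…]: ligand charges -4, Al(III) ⇒ ion charge 1−.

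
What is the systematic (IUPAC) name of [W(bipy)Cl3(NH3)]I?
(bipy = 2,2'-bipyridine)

ammine(2,2'-bipyridine)trichlorotungsten(IV) iodide

The 1 iodide counter-ion carries a total charge of -1, so each complex ion is 1+.
Ligand charges: 1×ammine (neutral), 3×chloro (-1 each), 1×2,2'-bipyridine (neutral); total -3. So W + (-3) = 1+, giving W = +4.
Ligands are named alphabetically: ammine before bipyridine before chloro.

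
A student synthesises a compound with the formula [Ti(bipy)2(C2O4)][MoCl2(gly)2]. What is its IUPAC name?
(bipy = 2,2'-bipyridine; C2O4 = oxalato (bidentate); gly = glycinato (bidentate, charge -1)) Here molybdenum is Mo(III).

Both ions are complex: the cation is named first with the plain metal name, the anion second with the -ate form; each ion's ligands are alphabetised independently.
Mo is given as +3; the anion's ligand charges sum to -4, so the complex anion is 1−.
A 1:1 salt means the cation carries the equal and opposite charge, 1+.
Cation: ligand charges sum to -2; for the ion to be 1+, Ti = +3.

bis(2,2'-bipyridine)oxalatotitanium(III) dichlorobis(glycinato)molybdate(III)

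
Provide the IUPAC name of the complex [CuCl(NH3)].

There is no counter-ion, so the complex is neutral overall.
Ligand charges: 1×chloro (-1 each), 1×ammine (neutral); total -1. So Cu + (-1) = 0, giving Cu = +1.
Ligands are named alphabetically: ammine before chloro.

amminechlorocopper(I)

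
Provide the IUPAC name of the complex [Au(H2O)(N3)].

aquaazidogold(I)

There is no counter-ion, so the complex is neutral overall.
Ligand charges: 1×azido (-1 each), 1×aqua (neutral); total -1. So Au + (-1) = 0, giving Au = +1.
Ligands are named alphabetically: aqua before azido.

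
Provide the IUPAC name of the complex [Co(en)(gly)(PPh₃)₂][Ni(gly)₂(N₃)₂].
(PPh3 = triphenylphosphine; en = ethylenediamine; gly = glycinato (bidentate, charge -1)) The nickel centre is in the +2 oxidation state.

Ni is given as +2; the anion's ligand charges sum to -4, so the complex anion is 2−.
A 1:1 salt means the cation carries the equal and opposite charge, 2+.
Cation: ligand charges sum to -1; for the ion to be 2+, Co = +3.

(ethylenediamine)(glycinato)bis(triphenylphosphine)cobalt(III) diazidobis(glycinato)nickelate(II)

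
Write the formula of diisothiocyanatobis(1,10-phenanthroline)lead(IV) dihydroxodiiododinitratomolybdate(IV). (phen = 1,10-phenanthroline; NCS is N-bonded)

Cation [Pb…]: ligand charges -2, Pb(IV) ⇒ ion charge 2+.
Anion [Mo…]: ligand charges -6, Mo(IV) ⇒ ion charge 2−.
One 2+ cation balances one 2− anion.

[Pb(NCS)2(phen)2][MoI2(NO3)2(OH)2]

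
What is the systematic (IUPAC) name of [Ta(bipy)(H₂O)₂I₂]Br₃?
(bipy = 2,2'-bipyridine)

The 3 bromide counter-ions carry a total charge of -3, so each complex ion is 3+.
Ligand charges: 2×iodo (-1 each), 1×2,2'-bipyridine (neutral), 2×aqua (neutral); total -2. So Ta + (-2) = 3+, giving Ta = +5.
Ligands are named alphabetically: aqua before bipyridine before iodo.

diaqua(2,2'-bipyridine)diiodotantalum(V) bromide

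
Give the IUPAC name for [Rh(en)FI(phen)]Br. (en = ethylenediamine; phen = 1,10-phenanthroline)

The 1 bromide counter-ion carries a total charge of -1, so each complex ion is 1+.
Ligand charges: 1×ethylenediamine (neutral), 1×iodo (-1 each), 1×fluoro (-1 each), 1×1,10-phenanthroline (neutral); total -2. So Rh + (-2) = 1+, giving Rh = +3.
Ligands are named alphabetically: ethylenediamine before fluoro before iodo before phenanthroline.

(ethylenediamine)fluoroiodo(1,10-phenanthroline)rhodium(III) bromide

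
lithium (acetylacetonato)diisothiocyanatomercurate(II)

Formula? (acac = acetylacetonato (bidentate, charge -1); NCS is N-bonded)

Ligands: 1 acetylacetonato (acac, -1), 2 isothiocyanato (NCS, -1). Ligand charge sum = -3.
With Hg in oxidation state +2, the complex ion is [Hg...]^1−.
Charge balance with lithium (+1) requires 1 complex ion per 1 lithium.

Li[Hg(acac)(NCS)2]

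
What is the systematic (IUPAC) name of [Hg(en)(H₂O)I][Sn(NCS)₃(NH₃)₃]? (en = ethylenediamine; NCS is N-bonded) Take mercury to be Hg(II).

Both ions are complex: the cation is named first with the plain metal name, the anion second with the -ate form; each ion's ligands are alphabetised independently.
Hg is given as +2; the cation's ligand charges sum to -1, so the complex cation is 1+.
A 1:1 salt means the anion carries the equal and opposite charge, 1−.
Anion: ligand charges sum to -3; for the ion to be 1−, Sn = +2.

aqua(ethylenediamine)iodomercury(II) triamminetriisothiocyanatostannate(II)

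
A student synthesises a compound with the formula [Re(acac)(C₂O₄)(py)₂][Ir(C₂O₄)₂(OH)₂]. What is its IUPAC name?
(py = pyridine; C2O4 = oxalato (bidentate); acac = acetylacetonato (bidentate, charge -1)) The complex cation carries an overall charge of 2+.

(acetylacetonato)oxalatobis(pyridine)rhenium(V) dihydroxodioxalatoiridate(IV)

The complex cation is given as 2+; its ligand charges sum to -3, so Re = +5.
A 1:1 salt means the anion carries the equal and opposite charge, 2−.
Anion: ligand charges sum to -6; for the ion to be 2−, Ir = +4.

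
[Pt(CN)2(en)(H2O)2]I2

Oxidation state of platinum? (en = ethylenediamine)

2 iodide outside the brackets (-1 each) → the complex ion is 2+.
Ligand charges: 2×CN = -2; 2×H2O neutral; 1×en neutral; sum -2.
Pt + (-2) = 2+ ⇒ Pt is +4.

+4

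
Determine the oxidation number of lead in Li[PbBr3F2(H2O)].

+4

1 lithium outside the brackets (+1 each) → the complex ion is 1−.
Ligand charges: 2×F = -2; 1×H2O neutral; 3×Br = -3; sum -5.
Pb + (-5) = 1− ⇒ Pb is +4.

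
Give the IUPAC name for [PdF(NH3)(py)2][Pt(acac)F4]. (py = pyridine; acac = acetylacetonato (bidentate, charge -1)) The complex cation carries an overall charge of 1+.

Both ions are complex: the cation is named first with the plain metal name, the anion second with the -ate form; each ion's ligands are alphabetised independently.
The complex cation is given as 1+; its ligand charges sum to -1, so Pd = +2.
A 1:1 salt means the anion carries the equal and opposite charge, 1−.
Anion: ligand charges sum to -5; for the ion to be 1−, Pt = +4.

amminefluorobis(pyridine)palladium(II) (acetylacetonato)tetrafluoroplatinate(IV)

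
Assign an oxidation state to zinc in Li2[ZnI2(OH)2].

+2

2 lithium outside the brackets (+1 each) → the complex ion is 2−.
Ligand charges: 2×I = -2; 2×OH = -2; sum -4.
Zn + (-4) = 2− ⇒ Zn is +2.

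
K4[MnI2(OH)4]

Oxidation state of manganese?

4 potassium outside the brackets (+1 each) → the complex ion is 4−.
Ligand charges: 2×I = -2; 4×OH = -4; sum -6.
Mn + (-6) = 4− ⇒ Mn is +2.

+2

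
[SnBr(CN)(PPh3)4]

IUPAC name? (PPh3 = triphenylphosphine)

There is no counter-ion, so the complex is neutral overall.
Ligand charges: 1×bromo (-1 each), 1×cyano (-1 each), 4×triphenylphosphine (neutral); total -2. So Sn + (-2) = 0, giving Sn = +2.
Ligands are named alphabetically: bromo before cyano before triphenylphosphine.

bromocyanotetrakis(triphenylphosphine)tin(II)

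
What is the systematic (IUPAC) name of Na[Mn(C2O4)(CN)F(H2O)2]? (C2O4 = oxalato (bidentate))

The 1 sodium counter-ion carries a total charge of +1, so each complex ion is 1−.
Ligand charges: 2×aqua (neutral), 1×fluoro (-1 each), 1×oxalato (-2 each), 1×cyano (-1 each); total -4. So Mn + (-4) = 1−, giving Mn = +3.
Ligands are named alphabetically: aqua before cyano before fluoro before oxalato.
The complex ion is anionic, so manganese takes the -ate form manganate(III).

sodium diaquacyanofluorooxalatomanganate(III)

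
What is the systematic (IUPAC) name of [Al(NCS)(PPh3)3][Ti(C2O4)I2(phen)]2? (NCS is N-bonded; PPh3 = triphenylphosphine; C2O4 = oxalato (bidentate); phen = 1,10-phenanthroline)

isothiocyanatotris(triphenylphosphine)aluminium(III) diiodooxalato(1,10-phenanthroline)titanate(III)

Aluminium is always +3 in its complexes; the cation's ligand charges sum to -1, so the complex cation is 2+.
With 2 anions per cation, each anion must be 2/2 = 1−.
Anion: ligand charges sum to -4; for the ion to be 1−, Ti = +3.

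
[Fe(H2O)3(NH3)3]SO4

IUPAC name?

The 1 sulfate counter-ion carries a total charge of -2, so each complex ion is 2+.
Ligand charges: 3×ammine (neutral), 3×aqua (neutral); total 0. So Fe + (0) = 2+, giving Fe = +2.
Ligands are named alphabetically: ammine before aqua.

triamminetriaquairon(II) sulfate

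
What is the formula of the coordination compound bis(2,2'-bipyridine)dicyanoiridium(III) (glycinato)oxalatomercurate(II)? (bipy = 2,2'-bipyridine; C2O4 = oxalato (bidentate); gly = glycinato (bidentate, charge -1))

Cation [Ir…]: ligand charges -2, Ir(III) ⇒ ion charge 1+.
Anion [Hg…]: ligand charges -3, Hg(II) ⇒ ion charge 1−.

[Ir(bipy)2(CN)2][Hg(C2O4)(gly)]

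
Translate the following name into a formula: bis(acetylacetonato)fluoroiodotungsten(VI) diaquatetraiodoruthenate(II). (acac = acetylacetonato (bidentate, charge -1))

Cation [W…]: ligand charges -4, W(VI) ⇒ ion charge 2+.
Anion [Ru…]: ligand charges -4, Ru(II) ⇒ ion charge 2−.

[W(acac)2FI][Ru(H2O)2I4]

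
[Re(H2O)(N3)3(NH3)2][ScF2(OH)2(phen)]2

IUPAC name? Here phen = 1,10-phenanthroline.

diammineaquatriazidorhenium(V) difluorodihydroxo(1,10-phenanthroline)scandate(III)

Scandium is always +3 in its complexes; the anion's ligand charges sum to -4, so the complex anion is 1−.
With 2 anions per cation, the cation must be 2×1 = 2+.
Cation: ligand charges sum to -3; for the ion to be 2+, Re = +5.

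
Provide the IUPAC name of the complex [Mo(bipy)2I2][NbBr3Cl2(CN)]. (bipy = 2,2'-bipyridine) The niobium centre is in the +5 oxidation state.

Nb is given as +5; the anion's ligand charges sum to -6, so the complex anion is 1−.
A 1:1 salt means the cation carries the equal and opposite charge, 1+.
Cation: ligand charges sum to -2; for the ion to be 1+, Mo = +3.

bis(2,2'-bipyridine)diiodomolybdenum(III) tribromodichlorocyanoniobate(V)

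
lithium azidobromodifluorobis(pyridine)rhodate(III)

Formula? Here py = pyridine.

Li[RhBrF2(N3)(py)2]

Ligands: 1 bromo (Br, -1), 2 pyridine (py, neutral), 2 fluoro (F, -1), 1 azido (N3, -1). Ligand charge sum = -4.
With Rh in oxidation state +3, the complex ion is [Rh...]^1−.
Charge balance with lithium (+1) requires 1 complex ion per 1 lithium.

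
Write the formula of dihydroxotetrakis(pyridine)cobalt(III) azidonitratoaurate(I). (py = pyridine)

Cation [Co…]: ligand charges -2, Co(III) ⇒ ion charge 1+.
Anion [Au…]: ligand charges -2, Au(I) ⇒ ion charge 1−.
One 1+ cation balances one 1− anion.

[Co(OH)2(py)4][Au(N3)(NO3)]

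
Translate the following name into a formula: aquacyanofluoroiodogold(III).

Ligands: 1 fluoro (F, -1), 1 cyano (CN, -1), 1 aqua (H2O, neutral), 1 iodo (I, -1). Ligand charge sum = -3.
With Au in oxidation state +3, the complex ion is [Au...].

[Au(CN)F(H2O)I]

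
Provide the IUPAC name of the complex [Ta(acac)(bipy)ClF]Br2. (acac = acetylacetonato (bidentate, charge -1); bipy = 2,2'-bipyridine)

(acetylacetonato)(2,2'-bipyridine)chlorofluorotantalum(V) bromide

The 2 bromide counter-ions carry a total charge of -2, so each complex ion is 2+.
Ligand charges: 1×fluoro (-1 each), 1×acetylacetonato (-1 each), 1×2,2'-bipyridine (neutral), 1×chloro (-1 each); total -3. So Ta + (-3) = 2+, giving Ta = +5.
Ligands are named alphabetically: acetylacetonato before bipyridine before chloro before fluoro.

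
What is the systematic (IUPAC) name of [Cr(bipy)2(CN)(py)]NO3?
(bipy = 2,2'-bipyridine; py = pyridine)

The 1 nitrate counter-ion carries a total charge of -1, so each complex ion is 1+.
Ligand charges: 1×cyano (-1 each), 2×2,2'-bipyridine (neutral), 1×pyridine (neutral); total -1. So Cr + (-1) = 1+, giving Cr = +2.
Ligands are named alphabetically: bipyridine before cyano before pyridine.

bis(2,2'-bipyridine)cyano(pyridine)chromium(II) nitrate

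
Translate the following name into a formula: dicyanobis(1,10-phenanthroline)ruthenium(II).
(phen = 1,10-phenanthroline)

Ligands: 2 cyano (CN, -1), 2 1,10-phenanthroline (phen, neutral). Ligand charge sum = -2.
With Ru in oxidation state +2, the complex ion is [Ru...].

[Ru(CN)2(phen)2]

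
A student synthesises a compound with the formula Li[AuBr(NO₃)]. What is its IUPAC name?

The 1 lithium counter-ion carries a total charge of +1, so each complex ion is 1−.
Ligand charges: 1×bromo (-1 each), 1×nitrato (-1 each); total -2. So Au + (-2) = 1−, giving Au = +1.
Ligands are named alphabetically: bromo before nitrato.
The complex ion is anionic, so gold takes the -ate form aurate(I).

lithium bromonitratoaurate(I)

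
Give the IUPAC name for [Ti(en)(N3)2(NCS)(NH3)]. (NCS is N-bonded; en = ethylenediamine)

There is no counter-ion, so the complex is neutral overall.
Ligand charges: 1×ammine (neutral), 2×azido (-1 each), 1×isothiocyanato (-1 each), 1×ethylenediamine (neutral); total -3. So Ti + (-3) = 0, giving Ti = +3.
Ligands are named alphabetically: ammine before azido before ethylenediamine before isothiocyanato.

amminediazido(ethylenediamine)isothiocyanatotitanium(III)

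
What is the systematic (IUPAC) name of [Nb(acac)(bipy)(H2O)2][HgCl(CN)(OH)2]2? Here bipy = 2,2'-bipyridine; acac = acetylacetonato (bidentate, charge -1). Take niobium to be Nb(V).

Both ions are complex: the cation is named first with the plain metal name, the anion second with the -ate form; each ion's ligands are alphabetised independently.
Nb is given as +5; the cation's ligand charges sum to -1, so the complex cation is 4+.
With 2 anions per cation, each anion must be 4/2 = 2−.
Anion: ligand charges sum to -4; for the ion to be 2−, Hg = +2.

(acetylacetonato)diaqua(2,2'-bipyridine)niobium(V) chlorocyanodihydroxomercurate(II)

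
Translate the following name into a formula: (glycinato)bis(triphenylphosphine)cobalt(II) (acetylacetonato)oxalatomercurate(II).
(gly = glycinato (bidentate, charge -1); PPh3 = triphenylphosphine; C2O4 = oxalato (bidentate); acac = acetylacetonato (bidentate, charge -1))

[Co(gly)(PPh3)2][Hg(acac)(C2O4)]

Cation [Co…]: ligand charges -1, Co(II) ⇒ ion charge 1+.
Anion [Hg…]: ligand charges -3, Hg(II) ⇒ ion charge 1−.
One 1+ cation balances one 1− anion.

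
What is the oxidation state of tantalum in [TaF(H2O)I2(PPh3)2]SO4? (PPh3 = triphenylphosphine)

+5

1 sulfate outside the brackets (-2 each) → the complex ion is 2+.
Ligand charges: 1×F = -1; 1×H2O neutral; 2×PPh3 neutral; 2×I = -2; sum -3.
Ta + (-3) = 2+ ⇒ Ta is +5.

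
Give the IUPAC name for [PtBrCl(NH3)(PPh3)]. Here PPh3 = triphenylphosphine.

There is no counter-ion, so the complex is neutral overall.
Ligand charges: 1×ammine (neutral), 1×bromo (-1 each), 1×triphenylphosphine (neutral), 1×chloro (-1 each); total -2. So Pt + (-2) = 0, giving Pt = +2.
Ligands are named alphabetically: ammine before bromo before chloro before triphenylphosphine.

amminebromochloro(triphenylphosphine)platinum(II)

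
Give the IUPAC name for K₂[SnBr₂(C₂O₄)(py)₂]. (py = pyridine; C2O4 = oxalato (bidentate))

potassium dibromooxalatobis(pyridine)stannate(II)

The 2 potassium counter-ions carry a total charge of +2, so each complex ion is 2−.
Ligand charges: 2×pyridine (neutral), 2×bromo (-1 each), 1×oxalato (-2 each); total -4. So Sn + (-4) = 2−, giving Sn = +2.
Ligands are named alphabetically: bromo before oxalato before pyridine.
The complex ion is anionic, so tin takes the -ate form stannate(II).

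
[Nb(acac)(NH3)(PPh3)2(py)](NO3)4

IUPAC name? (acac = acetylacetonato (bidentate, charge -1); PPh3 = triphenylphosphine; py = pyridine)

The 4 nitrate counter-ions carry a total charge of -4, so each complex ion is 4+.
Ligand charges: 1×acetylacetonato (-1 each), 1×ammine (neutral), 2×triphenylphosphine (neutral), 1×pyridine (neutral); total -1. So Nb + (-1) = 4+, giving Nb = +5.
Ligands are named alphabetically: acetylacetonato before ammine before pyridine before triphenylphosphine.

(acetylacetonato)ammine(pyridine)bis(triphenylphosphine)niobium(V) nitrate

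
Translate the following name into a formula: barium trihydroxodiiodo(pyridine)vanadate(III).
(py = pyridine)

Ligands: 1 pyridine (py, neutral), 3 hydroxo (OH, -1), 2 iodo (I, -1). Ligand charge sum = -5.
With V in oxidation state +3, the complex ion is [V...]^2−.
Charge balance with barium (+2) requires 1 complex ion per 1 barium.

Ba[VI2(OH)3(py)]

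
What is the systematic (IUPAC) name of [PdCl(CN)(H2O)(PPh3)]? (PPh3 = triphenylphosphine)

There is no counter-ion, so the complex is neutral overall.
Ligand charges: 1×triphenylphosphine (neutral), 1×aqua (neutral), 1×cyano (-1 each), 1×chloro (-1 each); total -2. So Pd + (-2) = 0, giving Pd = +2.
Ligands are named alphabetically: aqua before chloro before cyano before triphenylphosphine.

aquachlorocyano(triphenylphosphine)palladium(II)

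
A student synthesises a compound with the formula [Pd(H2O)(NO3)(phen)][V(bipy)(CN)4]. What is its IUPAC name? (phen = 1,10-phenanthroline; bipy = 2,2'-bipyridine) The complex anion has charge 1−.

Both ions are complex: the cation is named first with the plain metal name, the anion second with the -ate form; each ion's ligands are alphabetised independently.
The complex anion is given as 1−; its ligand charges sum to -4, so V = +3.
A 1:1 salt means the cation carries the equal and opposite charge, 1+.
Cation: ligand charges sum to -1; for the ion to be 1+, Pd = +2.

aquanitrato(1,10-phenanthroline)palladium(II) (2,2'-bipyridine)tetracyanovanadate(III)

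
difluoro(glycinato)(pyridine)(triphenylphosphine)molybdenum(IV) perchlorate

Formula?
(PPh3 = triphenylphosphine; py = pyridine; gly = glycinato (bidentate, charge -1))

[MoF2(gly)(PPh3)(py)]ClO4

Ligands: 1 triphenylphosphine (PPh3, neutral), 1 pyridine (py, neutral), 1 glycinato (gly, -1), 2 fluoro (F, -1). Ligand charge sum = -3.
Charge balance with perchlorate (-1) requires 1 complex ion per 1 perchlorate.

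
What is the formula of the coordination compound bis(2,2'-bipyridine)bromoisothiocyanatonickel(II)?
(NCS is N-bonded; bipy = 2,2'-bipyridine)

Ligands: 1 isothiocyanato (NCS, -1), 1 bromo (Br, -1), 2 2,2'-bipyridine (bipy, neutral). Ligand charge sum = -2.
With Ni in oxidation state +2, the complex ion is [Ni...].

[Ni(bipy)2Br(NCS)]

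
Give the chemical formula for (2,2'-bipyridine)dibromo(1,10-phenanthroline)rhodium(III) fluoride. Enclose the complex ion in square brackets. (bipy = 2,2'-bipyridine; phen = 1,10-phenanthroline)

Ligands: 1 2,2'-bipyridine (bipy, neutral), 2 bromo (Br, -1), 1 1,10-phenanthroline (phen, neutral). Ligand charge sum = -2.
With Rh in oxidation state +3, the complex ion is [Rh...]^1+.
Charge balance with fluoride (-1) requires 1 complex ion per 1 fluoride.

[Rh(bipy)Br2(phen)]F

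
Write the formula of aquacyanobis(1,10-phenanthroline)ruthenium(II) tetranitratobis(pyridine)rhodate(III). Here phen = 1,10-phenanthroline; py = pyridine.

Cation [Ru…]: ligand charges -1, Ru(II) ⇒ ion charge 1+.
Anion [Rh…]: ligand charges -4, Rh(III) ⇒ ion charge 1−.
One 1+ cation balances one 1− anion.

[Ru(CN)(H2O)(phen)2][Rh(NO3)4(py)2]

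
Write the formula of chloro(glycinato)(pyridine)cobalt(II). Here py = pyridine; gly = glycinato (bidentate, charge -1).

Ligands: 1 chloro (Cl, -1), 1 pyridine (py, neutral), 1 glycinato (gly, -1). Ligand charge sum = -2.
With Co in oxidation state +2, the complex ion is [Co...].

[CoCl(gly)(py)]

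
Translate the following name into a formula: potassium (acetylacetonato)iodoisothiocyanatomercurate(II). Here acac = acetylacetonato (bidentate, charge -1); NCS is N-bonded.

Ligands: 1 iodo (I, -1), 1 acetylacetonato (acac, -1), 1 isothiocyanato (NCS, -1). Ligand charge sum = -3.
With Hg in oxidation state +2, the complex ion is [Hg...]^1−.
Charge balance with potassium (+1) requires 1 complex ion per 1 potassium.

K[Hg(acac)I(NCS)]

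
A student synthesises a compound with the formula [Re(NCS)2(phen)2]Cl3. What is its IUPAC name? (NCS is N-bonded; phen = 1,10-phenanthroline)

The 3 chloride counter-ions carry a total charge of -3, so each complex ion is 3+.
Ligand charges: 2×isothiocyanato (-1 each), 2×1,10-phenanthroline (neutral); total -2. So Re + (-2) = 3+, giving Re = +5.
Ligands are named alphabetically: isothiocyanato before phenanthroline.

diisothiocyanatobis(1,10-phenanthroline)rhenium(V) chloride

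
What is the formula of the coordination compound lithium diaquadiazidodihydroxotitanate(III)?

Li[Ti(H2O)2(N3)2(OH)2]

Ligands: 2 aqua (H2O, neutral), 2 hydroxo (OH, -1), 2 azido (N3, -1). Ligand charge sum = -4.
Charge balance with lithium (+1) requires 1 complex ion per 1 lithium.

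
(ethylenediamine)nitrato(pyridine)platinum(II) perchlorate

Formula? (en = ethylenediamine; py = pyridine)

[Pt(en)(NO3)(py)]ClO4

Ligands: 1 nitrato (NO3, -1), 1 ethylenediamine (en, neutral), 1 pyridine (py, neutral). Ligand charge sum = -1.
With Pt in oxidation state +2, the complex ion is [Pt...]^1+.
Charge balance with perchlorate (-1) requires 1 complex ion per 1 perchlorate.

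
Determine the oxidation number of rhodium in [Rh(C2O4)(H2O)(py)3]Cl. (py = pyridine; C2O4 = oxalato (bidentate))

+3

1 chloride outside the brackets (-1 each) → the complex ion is 1+.
Ligand charges: 3×py neutral; 1×C2O4 = -2; 1×H2O neutral; sum -2.
Rh + (-2) = 1+ ⇒ Rh is +3.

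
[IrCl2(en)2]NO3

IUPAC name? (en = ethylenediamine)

The 1 nitrate counter-ion carries a total charge of -1, so each complex ion is 1+.
Ligand charges: 2×chloro (-1 each), 2×ethylenediamine (neutral); total -2. So Ir + (-2) = 1+, giving Ir = +3.
Ligands are named alphabetically: chloro before ethylenediamine.

dichlorobis(ethylenediamine)iridium(III) nitrate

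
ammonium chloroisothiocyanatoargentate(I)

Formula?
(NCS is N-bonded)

NH4[AgCl(NCS)]

Ligands: 1 isothiocyanato (NCS, -1), 1 chloro (Cl, -1). Ligand charge sum = -2.
With Ag in oxidation state +1, the complex ion is [Ag...]^1−.
Charge balance with ammonium (+1) requires 1 complex ion per 1 ammonium.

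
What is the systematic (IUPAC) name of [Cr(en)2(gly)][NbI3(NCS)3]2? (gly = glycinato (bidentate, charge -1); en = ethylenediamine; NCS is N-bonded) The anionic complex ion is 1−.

Both ions are complex: the cation is named first with the plain metal name, the anion second with the -ate form; each ion's ligands are alphabetised independently.
The complex anion is given as 1−; its ligand charges sum to -6, so Nb = +5.
With 2 anions per cation, the cation must be 2×1 = 2+.
Cation: ligand charges sum to -1; for the ion to be 2+, Cr = +3.

bis(ethylenediamine)(glycinato)chromium(III) triiodotriisothiocyanatoniobate(V)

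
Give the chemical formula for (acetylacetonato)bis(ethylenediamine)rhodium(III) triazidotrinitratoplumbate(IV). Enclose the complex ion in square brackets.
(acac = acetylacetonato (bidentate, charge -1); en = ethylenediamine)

Cation [Rh…]: ligand charges -1, Rh(III) ⇒ ion charge 2+.
Anion [Pb…]: ligand charges -6, Pb(IV) ⇒ ion charge 2−.

[Rh(acac)(en)2][Pb(N3)3(NO3)3]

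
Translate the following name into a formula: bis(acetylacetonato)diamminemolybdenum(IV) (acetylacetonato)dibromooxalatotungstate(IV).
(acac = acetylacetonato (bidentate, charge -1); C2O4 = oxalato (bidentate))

[Mo(acac)2(NH3)2][W(acac)Br2(C2O4)]2

Cation [Mo…]: ligand charges -2, Mo(IV) ⇒ ion charge 2+.
Anion [W…]: ligand charges -5, W(IV) ⇒ ion charge 1−.
One 2+ cation requires 2 of the 1− anion.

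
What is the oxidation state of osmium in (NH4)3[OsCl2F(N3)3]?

+3

3 ammonium outside the brackets (+1 each) → the complex ion is 3−.
Ligand charges: 2×Cl = -2; 3×N3 = -3; 1×F = -1; sum -6.
Os + (-6) = 3− ⇒ Os is +3.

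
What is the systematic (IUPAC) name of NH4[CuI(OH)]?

ammonium hydroxoiodocuprate(I)

The 1 ammonium counter-ion carries a total charge of +1, so each complex ion is 1−.
Ligand charges: 1×iodo (-1 each), 1×hydroxo (-1 each); total -2. So Cu + (-2) = 1−, giving Cu = +1.
Ligands are named alphabetically: hydroxo before iodo.
The complex ion is anionic, so copper takes the -ate form cuprate(I).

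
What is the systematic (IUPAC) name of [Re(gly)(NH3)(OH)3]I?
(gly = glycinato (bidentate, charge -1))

The 1 iodide counter-ion carries a total charge of -1, so each complex ion is 1+.
Ligand charges: 1×glycinato (-1 each), 3×hydroxo (-1 each), 1×ammine (neutral); total -4. So Re + (-4) = 1+, giving Re = +5.
Ligands are named alphabetically: ammine before glycinato before hydroxo.

ammine(glycinato)trihydroxorhenium(V) iodide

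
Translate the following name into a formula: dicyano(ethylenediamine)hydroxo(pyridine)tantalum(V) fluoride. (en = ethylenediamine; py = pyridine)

Ligands: 2 cyano (CN, -1), 1 hydroxo (OH, -1), 1 ethylenediamine (en, neutral), 1 pyridine (py, neutral). Ligand charge sum = -3.
With Ta in oxidation state +5, the complex ion is [Ta...]^2+.
Charge balance with fluoride (-1) requires 1 complex ion per 2 fluoride.

[Ta(CN)2(en)(OH)(py)]F2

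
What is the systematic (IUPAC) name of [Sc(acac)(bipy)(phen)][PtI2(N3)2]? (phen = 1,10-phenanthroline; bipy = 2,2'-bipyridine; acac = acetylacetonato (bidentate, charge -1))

(acetylacetonato)(2,2'-bipyridine)(1,10-phenanthroline)scandium(III) diazidodiiodoplatinate(II)

Scandium is always +3 in its complexes; the cation's ligand charges sum to -1, so the complex cation is 2+.
A 1:1 salt means the anion carries the equal and opposite charge, 2−.
Anion: ligand charges sum to -4; for the ion to be 2−, Pt = +2.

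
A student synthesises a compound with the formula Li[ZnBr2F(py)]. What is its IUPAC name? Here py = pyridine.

lithium dibromofluoro(pyridine)zincate(II)

The 1 lithium counter-ion carries a total charge of +1, so each complex ion is 1−.
Ligand charges: 2×bromo (-1 each), 1×pyridine (neutral), 1×fluoro (-1 each); total -3. So Zn + (-3) = 1−, giving Zn = +2.
The complex ion is anionic, so zinc takes the -ate form zincate(II).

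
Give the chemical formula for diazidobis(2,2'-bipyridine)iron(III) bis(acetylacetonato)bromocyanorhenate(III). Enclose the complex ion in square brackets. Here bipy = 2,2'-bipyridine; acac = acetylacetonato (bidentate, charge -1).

Cation [Fe…]: ligand charges -2, Fe(III) ⇒ ion charge 1+.
Anion [Re…]: ligand charges -4, Re(III) ⇒ ion charge 1−.
One 1+ cation balances one 1− anion.

[Fe(bipy)2(N3)2][Re(acac)2Br(CN)]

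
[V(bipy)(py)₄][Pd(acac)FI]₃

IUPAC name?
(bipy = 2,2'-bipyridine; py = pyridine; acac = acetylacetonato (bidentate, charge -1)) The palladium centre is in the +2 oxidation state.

(2,2'-bipyridine)tetrakis(pyridine)vanadium(III) (acetylacetonato)fluoroiodopalladate(II)

Both ions are complex: the cation is named first with the plain metal name, the anion second with the -ate form; each ion's ligands are alphabetised independently.
Pd is given as +2; the anion's ligand charges sum to -3, so the complex anion is 1−.
With 3 anions per cation, the cation must be 3×1 = 3+.
Cation: ligand charges sum to 0; for the ion to be 3+, V = +3.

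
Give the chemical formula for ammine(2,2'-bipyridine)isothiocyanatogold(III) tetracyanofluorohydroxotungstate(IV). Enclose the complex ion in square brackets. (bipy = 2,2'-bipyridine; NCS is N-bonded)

[Au(bipy)(NCS)(NH3)][W(CN)4F(OH)]

Cation [Au…]: ligand charges -1, Au(III) ⇒ ion charge 2+.
Anion [W…]: ligand charges -6, W(IV) ⇒ ion charge 2−.
One 2+ cation balances one 2− anion.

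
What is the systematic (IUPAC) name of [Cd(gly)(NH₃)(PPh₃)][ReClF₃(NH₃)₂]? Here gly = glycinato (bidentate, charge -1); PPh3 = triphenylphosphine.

ammine(glycinato)(triphenylphosphine)cadmium(II) diamminechlorotrifluororhenate(III)

Cadmium is always +2 in its complexes; the cation's ligand charges sum to -1, so the complex cation is 1+.
A 1:1 salt means the anion carries the equal and opposite charge, 1−.
Anion: ligand charges sum to -4; for the ion to be 1−, Re = +3.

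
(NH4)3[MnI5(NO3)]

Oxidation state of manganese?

+3

3 ammonium outside the brackets (+1 each) → the complex ion is 3−.
Ligand charges: 5×I = -5; 1×NO3 = -1; sum -6.
Mn + (-6) = 3− ⇒ Mn is +3.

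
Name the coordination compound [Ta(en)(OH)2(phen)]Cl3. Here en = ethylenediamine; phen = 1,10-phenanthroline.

(ethylenediamine)dihydroxo(1,10-phenanthroline)tantalum(V) chloride

The 3 chloride counter-ions carry a total charge of -3, so each complex ion is 3+.
Ligand charges: 2×hydroxo (-1 each), 1×ethylenediamine (neutral), 1×1,10-phenanthroline (neutral); total -2. So Ta + (-2) = 3+, giving Ta = +5.
Ligands are named alphabetically: ethylenediamine before hydroxo before phenanthroline.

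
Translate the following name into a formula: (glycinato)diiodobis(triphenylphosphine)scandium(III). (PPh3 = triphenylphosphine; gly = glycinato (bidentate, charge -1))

Ligands: 2 iodo (I, -1), 2 triphenylphosphine (PPh3, neutral), 1 glycinato (gly, -1). Ligand charge sum = -3.
With Sc in oxidation state +3, the complex ion is [Sc...].

[Sc(gly)I2(PPh3)2]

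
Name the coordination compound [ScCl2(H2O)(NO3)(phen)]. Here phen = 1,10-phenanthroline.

There is no counter-ion, so the complex is neutral overall.
Ligand charges: 2×chloro (-1 each), 1×aqua (neutral), 1×1,10-phenanthroline (neutral), 1×nitrato (-1 each); total -3. So Sc + (-3) = 0, giving Sc = +3.
Ligands are named alphabetically: aqua before chloro before nitrato before phenanthroline.

aquadichloronitrato(1,10-phenanthroline)scandium(III)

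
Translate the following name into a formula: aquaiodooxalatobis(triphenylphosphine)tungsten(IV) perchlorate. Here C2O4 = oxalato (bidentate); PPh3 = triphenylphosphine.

[W(C2O4)(H2O)I(PPh3)2]ClO4

Ligands: 1 aqua (H2O, neutral), 1 oxalato (C2O4, -2), 2 triphenylphosphine (PPh3, neutral), 1 iodo (I, -1). Ligand charge sum = -3.
Charge balance with perchlorate (-1) requires 1 complex ion per 1 perchlorate.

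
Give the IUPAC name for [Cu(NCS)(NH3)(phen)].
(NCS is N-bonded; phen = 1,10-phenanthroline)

There is no counter-ion, so the complex is neutral overall.
Ligand charges: 1×isothiocyanato (-1 each), 1×ammine (neutral), 1×1,10-phenanthroline (neutral); total -1. So Cu + (-1) = 0, giving Cu = +1.
Ligands are named alphabetically: ammine before isothiocyanato before phenanthroline.

ammineisothiocyanato(1,10-phenanthroline)copper(I)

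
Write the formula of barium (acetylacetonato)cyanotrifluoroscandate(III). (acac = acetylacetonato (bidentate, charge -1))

Ligands: 1 acetylacetonato (acac, -1), 1 cyano (CN, -1), 3 fluoro (F, -1). Ligand charge sum = -5.
Charge balance with barium (+2) requires 1 complex ion per 1 barium.

Ba[Sc(acac)(CN)F3]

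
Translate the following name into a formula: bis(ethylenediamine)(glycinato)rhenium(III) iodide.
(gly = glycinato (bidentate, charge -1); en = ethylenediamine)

Ligands: 1 glycinato (gly, -1), 2 ethylenediamine (en, neutral). Ligand charge sum = -1.
Charge balance with iodide (-1) requires 1 complex ion per 2 iodide.

[Re(en)2(gly)]I2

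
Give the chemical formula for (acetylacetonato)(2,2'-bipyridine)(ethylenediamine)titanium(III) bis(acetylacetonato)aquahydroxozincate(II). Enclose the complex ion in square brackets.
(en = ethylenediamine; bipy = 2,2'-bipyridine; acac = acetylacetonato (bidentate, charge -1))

[Ti(acac)(bipy)(en)][Zn(acac)2(H2O)(OH)]2

Cation [Ti…]: ligand charges -1, Ti(III) ⇒ ion charge 2+.
Anion [Zn…]: ligand charges -3, Zn(II) ⇒ ion charge 1−.
One 2+ cation requires 2 of the 1− anion.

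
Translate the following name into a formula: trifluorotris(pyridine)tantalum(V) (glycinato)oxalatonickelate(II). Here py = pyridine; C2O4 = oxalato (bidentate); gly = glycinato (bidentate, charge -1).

Cation [Ta…]: ligand charges -3, Ta(V) ⇒ ion charge 2+.
Anion [Ni…]: ligand charges -3, Ni(II) ⇒ ion charge 1−.
One 2+ cation requires 2 of the 1− anion.

[TaF3(py)3][Ni(C2O4)(gly)]2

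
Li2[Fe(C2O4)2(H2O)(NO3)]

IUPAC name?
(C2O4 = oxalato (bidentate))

lithium aquanitratodioxalatoferrate(III)

The 2 lithium counter-ions carry a total charge of +2, so each complex ion is 2−.
Ligand charges: 2×oxalato (-2 each), 1×aqua (neutral), 1×nitrato (-1 each); total -5. So Fe + (-5) = 2−, giving Fe = +3.
The complex ion is anionic, so iron takes the -ate form ferrate(III).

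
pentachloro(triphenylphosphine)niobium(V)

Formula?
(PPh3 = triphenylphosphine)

Ligands: 5 chloro (Cl, -1), 1 triphenylphosphine (PPh3, neutral). Ligand charge sum = -5.
With Nb in oxidation state +5, the complex ion is [Nb...].

[NbCl5(PPh3)]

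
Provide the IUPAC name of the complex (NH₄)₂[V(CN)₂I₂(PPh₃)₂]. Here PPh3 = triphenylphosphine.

ammonium dicyanodiiodobis(triphenylphosphine)vanadate(II)

The 2 ammonium counter-ions carry a total charge of +2, so each complex ion is 2−.
Ligand charges: 2×triphenylphosphine (neutral), 2×iodo (-1 each), 2×cyano (-1 each); total -4. So V + (-4) = 2−, giving V = +2.
The complex ion is anionic, so vanadium takes the -ate form vanadate(II).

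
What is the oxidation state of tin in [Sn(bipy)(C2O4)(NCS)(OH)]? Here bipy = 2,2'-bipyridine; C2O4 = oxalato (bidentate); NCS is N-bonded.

No counter-ion: the bracketed complex is neutral.
Ligand charges: 1×bipy neutral; 1×C2O4 = -2; 1×NCS = -1; 1×OH = -1; sum -4.
Sn + (-4) = 0 ⇒ Sn is +4.

+4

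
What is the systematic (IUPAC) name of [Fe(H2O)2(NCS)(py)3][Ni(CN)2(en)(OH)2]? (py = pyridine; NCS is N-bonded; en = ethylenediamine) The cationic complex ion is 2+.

diaquaisothiocyanatotris(pyridine)iron(III) dicyano(ethylenediamine)dihydroxonickelate(II)

The complex cation is given as 2+; its ligand charges sum to -1, so Fe = +3.
A 1:1 salt means the anion carries the equal and opposite charge, 2−.
Anion: ligand charges sum to -4; for the ion to be 2−, Ni = +2.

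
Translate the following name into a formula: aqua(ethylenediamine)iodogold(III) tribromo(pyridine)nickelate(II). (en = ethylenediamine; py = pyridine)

Cation [Au…]: ligand charges -1, Au(III) ⇒ ion charge 2+.
Anion [Ni…]: ligand charges -3, Ni(II) ⇒ ion charge 1−.
One 2+ cation requires 2 of the 1− anion.

[Au(en)(H2O)I][NiBr3(py)]2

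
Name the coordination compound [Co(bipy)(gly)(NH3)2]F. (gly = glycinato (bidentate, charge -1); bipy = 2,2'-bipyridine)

The 1 fluoride counter-ion carries a total charge of -1, so each complex ion is 1+.
Ligand charges: 1×glycinato (-1 each), 1×2,2'-bipyridine (neutral), 2×ammine (neutral); total -1. So Co + (-1) = 1+, giving Co = +2.
Ligands are named alphabetically: ammine before bipyridine before glycinato.

diammine(2,2'-bipyridine)(glycinato)cobalt(II) fluoride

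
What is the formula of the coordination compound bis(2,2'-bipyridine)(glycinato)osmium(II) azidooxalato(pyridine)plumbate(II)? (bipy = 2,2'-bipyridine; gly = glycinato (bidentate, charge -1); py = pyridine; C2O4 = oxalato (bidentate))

[Os(bipy)2(gly)][Pb(C2O4)(N3)(py)]

Cation [Os…]: ligand charges -1, Os(II) ⇒ ion charge 1+.
Anion [Pb…]: ligand charges -3, Pb(II) ⇒ ion charge 1−.
One 1+ cation balances one 1− anion.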